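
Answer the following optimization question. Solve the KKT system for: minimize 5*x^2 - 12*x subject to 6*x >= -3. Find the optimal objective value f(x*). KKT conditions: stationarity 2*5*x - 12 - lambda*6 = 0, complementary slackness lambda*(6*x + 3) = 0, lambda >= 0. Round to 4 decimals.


Step 1: Try lambda = 0 (constraint inactive).
Stationarity: 2*5*x - 12 = 0
x* = 12/(2*5) = 1.2
Check constraint: 6*1.2 = 7.2 >= -3 -- satisfied.
Step 2: Compute optimal value.
f(x*) = 5*1.2^2 - 12*1.2 = -7.2


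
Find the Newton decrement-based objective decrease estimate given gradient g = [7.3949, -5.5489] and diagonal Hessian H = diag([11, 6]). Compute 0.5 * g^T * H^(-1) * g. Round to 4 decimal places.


Step 1: H is diagonal, so H^(-1) * g = [0.6723, -0.9248].
Step 2: g^T H^(-1) g = sum_i g_i^2 / H_ii
  = (7.3949)^2/11 + (-5.5489)^2/6
  = 4.9713 + 5.1317 = 10.103
Step 3: Objective decrease = 0.5 * g^T H^(-1) g = 5.0515


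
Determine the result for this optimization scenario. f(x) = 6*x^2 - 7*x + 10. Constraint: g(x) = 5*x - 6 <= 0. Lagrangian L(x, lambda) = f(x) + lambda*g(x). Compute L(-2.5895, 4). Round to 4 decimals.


Step 1: Evaluate f(x).
f(-2.5895) = 6*(-2.5895)^2 - 7*(-2.5895) + 10 = 68.3596
Step 2: Evaluate g(x).
g(-2.5895) = 5*-2.5895 - 6 = -18.9475
Step 3: Compute Lagrangian.
L = 68.3596 + 4*-18.9475 = -7.4304


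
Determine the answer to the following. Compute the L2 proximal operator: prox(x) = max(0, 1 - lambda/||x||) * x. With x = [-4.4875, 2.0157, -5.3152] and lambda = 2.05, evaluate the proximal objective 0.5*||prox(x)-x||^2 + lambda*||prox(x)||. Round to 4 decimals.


Step 1: Compute ||x||.
||x|| = 7.2424
Step 2: Compute scaling factor.
scale = max(0, 1 - 2.05/7.2424) = 0.7169
Step 3: prox(x) = [-3.2173, 1.4451, -3.8107]
||prox(x)|| = 5.1924
Step 4: Proximal objective.
0.5*||prox-x||^2 = 2.1013
lambda*||prox|| = 10.6444
Total = 12.7456


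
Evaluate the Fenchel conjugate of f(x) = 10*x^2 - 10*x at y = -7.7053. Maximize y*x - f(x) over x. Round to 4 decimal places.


f*(y) = sup_x {y*x - a*x^2 - b*x} = sup_x {(y-b)*x - a*x^2}
FOC: (y - b) - 2a*x = 0 => x* = (y - b)/(2a)
x* = (-7.7053 + 10)/(2*10) = 0.1147
f*(-7.7053) = (y-b)^2/(4a) = (-7.7053 + 10)^2/(4*10)
= 5.2656/40 = 0.1316


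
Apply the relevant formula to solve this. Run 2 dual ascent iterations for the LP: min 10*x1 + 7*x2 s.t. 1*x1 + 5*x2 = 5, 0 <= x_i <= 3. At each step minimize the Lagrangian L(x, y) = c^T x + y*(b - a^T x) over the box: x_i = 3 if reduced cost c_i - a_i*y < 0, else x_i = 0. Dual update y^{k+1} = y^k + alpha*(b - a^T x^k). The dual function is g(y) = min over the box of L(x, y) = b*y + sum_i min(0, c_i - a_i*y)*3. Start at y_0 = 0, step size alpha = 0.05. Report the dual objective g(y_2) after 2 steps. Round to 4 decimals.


Dual ascent for LP: min 10*x1 + 7*x2, 1*x1 + 5*x2 = 5, 0 <= x_i <= 3
Step 1: y^k = 0.0, reduced costs: (10.0, 7.0)
  x^k = (0.0, 0.0), subgradient = b - a^T x = 5.0
  y^{k+1} = 0.0 + 0.05*5.0 = 0.25
Step 2: y^k = 0.25, reduced costs: (9.75, 5.75)
  x^k = (0.0, 0.0), subgradient = b - a^T x = 5.0
  y^{k+1} = 0.25 + 0.05*5.0 = 0.5
Dual objective at y_2 = 0.5: reduced costs (9.5, 4.5), box minimizer x = (0.0, 0.0)
g(y_2) = b*y + (c1 - a1*y)*x1 + (c2 - a2*y)*x2 = 5*0.5 + 9.5*0.0 + 4.5*0.0 = 2.5 + 0.0 + 0.0 = 2.5


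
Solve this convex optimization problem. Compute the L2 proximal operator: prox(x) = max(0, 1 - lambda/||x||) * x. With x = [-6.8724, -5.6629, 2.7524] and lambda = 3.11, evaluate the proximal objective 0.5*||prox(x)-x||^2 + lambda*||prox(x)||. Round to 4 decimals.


Step 1: Compute ||x||.
||x|| = 9.3206
Step 2: Compute scaling factor.
scale = max(0, 1 - 3.11/9.3206) = 0.6663
Step 3: prox(x) = [-4.5793, -3.7734, 1.834]
||prox(x)|| = 6.2106
Step 4: Proximal objective.
0.5*||prox-x||^2 = 4.8361
lambda*||prox|| = 19.315
Total = 24.1511


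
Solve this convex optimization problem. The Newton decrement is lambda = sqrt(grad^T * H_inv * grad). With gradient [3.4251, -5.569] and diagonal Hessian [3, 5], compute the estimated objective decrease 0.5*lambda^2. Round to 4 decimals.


Step 1: H is diagonal, so H^(-1) * g = [1.1417, -1.1138].
Step 2: g^T H^(-1) g = sum_i g_i^2 / H_ii
  = (3.4251)^2/3 + (-5.569)^2/5
  = 3.9104 + 6.2028 = 10.1132
Step 3: Objective decrease = 0.5 * g^T H^(-1) g = 5.0566


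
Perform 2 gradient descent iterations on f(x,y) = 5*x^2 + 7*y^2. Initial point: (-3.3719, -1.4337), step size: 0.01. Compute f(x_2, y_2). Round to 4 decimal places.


Gradient descent on f(x,y) = 5*x^2 + 7*y^2.
Starting point: (-3.3719, -1.4337), alpha = 0.01
Step 1: grad_x = 2*5*-3.3719 = -33.719, grad_y = 2*7*-1.4337 = -20.0718
  x_1 = -3.3719 - 0.01*-33.719 = -3.0347
  y_1 = -1.4337 - 0.01*-20.0718 = -1.233
Step 2: grad_x = 2*5*-3.0347 = -30.3471, grad_y = 2*7*-1.233 = -17.2617
  x_2 = -3.0347 - 0.01*-30.3471 = -2.7312
  y_2 = -1.233 - 0.01*-17.2617 = -1.0604
f(-2.7312, -1.0604) = 5*(-2.7312)^2 + 7*(-1.0604)^2 = 45.1689


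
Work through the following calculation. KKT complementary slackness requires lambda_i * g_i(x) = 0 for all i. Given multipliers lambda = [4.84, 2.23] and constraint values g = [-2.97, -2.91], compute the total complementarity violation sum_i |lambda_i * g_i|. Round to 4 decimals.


KKT complementary slackness check:
lambda_1 * g_1 = 4.84 * -2.97 = -14.3748
lambda_2 * g_2 = 2.23 * -2.91 = -6.4893
Total violation = 14.3748 + 6.4893 = 20.8641


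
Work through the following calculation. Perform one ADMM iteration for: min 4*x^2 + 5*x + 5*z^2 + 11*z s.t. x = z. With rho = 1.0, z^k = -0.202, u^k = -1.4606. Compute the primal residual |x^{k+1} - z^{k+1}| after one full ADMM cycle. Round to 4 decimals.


ADMM iteration with rho = 1.0, z^k = -0.202, u^k = -1.4606
Step 1: x-update.
Minimize 4*x^2 + 5*x + (1.0/2)*(x + 0.202 - 1.4606)^2
FOC: (2*4 + 1.0)*x = -5 + 1.0*(-0.202 + 1.4606)
x^{k+1} = -0.4157
Step 2: z-update.
Minimize 5*z^2 + 11*z + (1.0/2)*(-0.4157 - z - 1.4606)^2
FOC: (2*5 + 1.0)*z = -11 + 1.0*(-0.4157 - 1.4606)
z^{k+1} = -1.1706
Step 3: u-update.
u^{k+1} = -1.4606 - 0.4157 + 1.1706 = -0.7057
Step 4: Primal residual = |-0.4157 + 1.1706| = 0.7549


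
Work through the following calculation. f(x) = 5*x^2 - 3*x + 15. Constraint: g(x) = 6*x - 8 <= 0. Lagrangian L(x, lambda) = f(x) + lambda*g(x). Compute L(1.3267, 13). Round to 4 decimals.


Step 1: Evaluate f(x).
f(1.3267) = 5*1.3267^2 - 3*1.3267 + 15 = 19.8206
Step 2: Evaluate g(x).
g(1.3267) = 6*1.3267 - 8 = -0.0398
Step 3: Compute Lagrangian.
L = 19.8206 + 13*-0.0398 = 19.3032


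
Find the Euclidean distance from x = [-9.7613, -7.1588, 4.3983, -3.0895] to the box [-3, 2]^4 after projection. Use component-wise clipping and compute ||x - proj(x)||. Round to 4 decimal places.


Project each component onto [-3, 2].
clip(-9.7613) = -3.0, clip(-7.1588) = -3.0, clip(4.3983) = 2.0, clip(-3.0895) = -3.0
Projection = [-3.0, -3.0, 2.0, -3.0]
Squared diffs: [45.7152, 17.2956, 5.7518, 0.008]
Distance = sqrt(68.7706) = 8.2928


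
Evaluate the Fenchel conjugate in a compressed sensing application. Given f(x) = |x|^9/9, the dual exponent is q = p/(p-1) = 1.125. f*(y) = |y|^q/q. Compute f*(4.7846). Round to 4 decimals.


The conjugate exponent q satisfies 1/p + 1/q = 1.
p = 9, so q = 9/(9 - 1) = 1.125
|y|^q = 4.7846^1.125 = 5.8187
f*(4.7846) = 5.8187 / 1.125 = 5.1722


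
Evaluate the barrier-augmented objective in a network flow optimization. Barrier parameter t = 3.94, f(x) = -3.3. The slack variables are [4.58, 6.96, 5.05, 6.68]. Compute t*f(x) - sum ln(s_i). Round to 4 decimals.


Step 1: Compute log-barrier.
ln values: [1.5217, 1.9402, 1.6194, 1.8991]
phi = -(1.5217 + 1.9402 + 1.6194 + 1.8991) = -6.9804
Step 2: Compute augmented objective.
t*f(x) = 3.94*-3.3 = -13.002
Total = -13.002 - 6.9804 = -19.9824


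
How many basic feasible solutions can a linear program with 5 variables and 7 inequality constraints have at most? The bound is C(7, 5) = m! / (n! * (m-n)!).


Each vertex corresponds to some choice of n active constraints out of m, so the number of vertices is at most C(m, n) = m! / (n!(m-n)!).
m = 7, n = 5
Numerator: 7 * 6 * 5 * 4 * 3
Denominator: 5! = 120
C(7, 5) = 21


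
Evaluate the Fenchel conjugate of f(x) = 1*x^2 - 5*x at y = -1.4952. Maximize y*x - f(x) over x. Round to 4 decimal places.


f*(y) = sup_x {y*x - a*x^2 - b*x} = sup_x {(y-b)*x - a*x^2}
FOC: (y - b) - 2a*x = 0 => x* = (y - b)/(2a)
x* = (-1.4952 + 5)/(2*1) = 1.7524
f*(-1.4952) = (y-b)^2/(4a) = (-1.4952 + 5)^2/(4*1)
= 12.2836/4 = 3.0709


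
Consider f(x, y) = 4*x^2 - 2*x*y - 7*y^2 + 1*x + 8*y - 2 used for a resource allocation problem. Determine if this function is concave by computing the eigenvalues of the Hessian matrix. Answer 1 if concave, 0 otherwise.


The Hessian of f(x,y) = 4*x^2 - 2*x*y - 7*y^2 + 1*x + 8*y - 2 is:
H = [[8, -2], [-2, -14]]
Trace = 8 - 14 = -6
Determinant = 8*-14 - (-2)^2 = -116
Discriminant = (-6)^2 - 4*-116 = 500.0
Eigenvalues: lambda_1 = -14.1803, lambda_2 = 8.1803
The function is not concave.

0


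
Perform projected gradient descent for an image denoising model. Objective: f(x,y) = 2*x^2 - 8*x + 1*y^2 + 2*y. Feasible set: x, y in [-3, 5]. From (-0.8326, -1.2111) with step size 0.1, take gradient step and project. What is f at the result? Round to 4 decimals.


Step 1: Compute gradient at (-0.8326, -1.2111).
grad_x = 2*2*-0.8326 - 8 = -11.3304
grad_y = 2*1*-1.2111 + 2 = -0.4222
Step 2: Gradient step.
x_raw = -0.8326 - 0.1*-11.3304 = 0.3004
y_raw = -1.2111 - 0.1*-0.4222 = -1.1689
Step 3: Project onto [-3, 5].
x_proj = clip(0.3004) = 0.3004
y_proj = clip(-1.1689) = -1.1689
Step 4: Evaluate f.
f(0.3004, -1.1689) = -3.1945


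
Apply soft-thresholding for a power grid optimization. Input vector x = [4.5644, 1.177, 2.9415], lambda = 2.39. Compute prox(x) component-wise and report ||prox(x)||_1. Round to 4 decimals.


Soft-thresholding with lambda = 2.39:
prox(4.5644) = sign(4.5644)*max(|4.5644| - 2.39, 0) = 2.1744
prox(1.177) = sign(1.177)*max(|1.177| - 2.39, 0) = 0.0
prox(2.9415) = sign(2.9415)*max(|2.9415| - 2.39, 0) = 0.5515
prox(x) = [2.1744, 0.0, 0.5515]
||prox(x)||_1 = 2.1744 + 0.0 + 0.5515 = 2.7259


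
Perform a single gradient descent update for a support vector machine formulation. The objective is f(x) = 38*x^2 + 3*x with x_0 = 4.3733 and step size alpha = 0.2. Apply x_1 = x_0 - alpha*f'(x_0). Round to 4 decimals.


We compute the gradient at x_0 and apply the update.
f'(x) = 76*x + 3
f'(4.3733) = 76*4.3733 + 3 = 335.3708
x_1 = 4.3733 - 0.2*335.3708 = -62.7009


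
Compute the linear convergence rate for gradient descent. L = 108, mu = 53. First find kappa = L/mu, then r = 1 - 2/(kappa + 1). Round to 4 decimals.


Step 1: Compute the condition number.
kappa = L/mu = 108/53 = 2.0377
Step 2: Compute the convergence rate.
r = 1 - 2/(kappa + 1) = 1 - 2*mu/(L + mu) = (L - mu)/(L + mu) = 55/161 = 0.3416


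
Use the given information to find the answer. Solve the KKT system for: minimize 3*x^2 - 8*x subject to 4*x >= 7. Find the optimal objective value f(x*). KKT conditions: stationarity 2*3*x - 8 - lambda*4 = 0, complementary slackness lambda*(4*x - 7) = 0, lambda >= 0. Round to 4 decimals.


Step 1: Try lambda = 0 (constraint inactive).
x_unc = 8/(2*3) = 1.3333
Check: 4*1.3333 = 5.3332 < 7 -- violated!
Step 2: Constraint must be active: 4*x = 7
x* = 7/4 = 1.75
lambda = (2*3*1.75 - 8)/4 = 0.625
Step 3: Compute optimal value.
f(x*) = 3*1.75^2 - 8*1.75 = -4.8125


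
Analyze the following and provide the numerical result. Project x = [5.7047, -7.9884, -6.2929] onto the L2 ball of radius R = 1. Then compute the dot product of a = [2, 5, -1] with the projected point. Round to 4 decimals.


Step 1: Compute ||x|| (intermediates to 6 decimals).
||x|| = sqrt(5.7047^2 + (-7.9884)^2 + (-6.2929)^2) = 11.660134
Step 2: Project.
Since ||x|| > R, scale = R/||x|| = 1/11.660134 = 0.085762, proj(x) = scale * x
proj(x) = [0.489246, -0.685101, -0.539692]
Step 3: Dot product.
a^T * proj(x) = 2*0.489246 + 5*(-0.685101) - 1*(-0.539692) = -1.9073


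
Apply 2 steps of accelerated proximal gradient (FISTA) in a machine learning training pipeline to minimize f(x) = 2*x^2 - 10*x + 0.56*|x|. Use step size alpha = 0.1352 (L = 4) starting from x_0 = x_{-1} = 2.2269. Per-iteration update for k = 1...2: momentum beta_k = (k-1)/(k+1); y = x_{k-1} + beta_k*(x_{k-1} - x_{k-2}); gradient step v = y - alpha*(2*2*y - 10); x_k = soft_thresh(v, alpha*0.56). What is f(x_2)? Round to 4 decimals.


FISTA on f(x) = 2*x^2 - 10*x + 0.56*|x|
L = 4, alpha = 0.1352
Iteration 1: beta = 0.0, y = 2.2269 + 0.0*(2.2269 - 2.2269) = 2.2269
  grad(y) = -1.0924, v = y - alpha*grad = 2.3746
  prox(v) = soft_thresh(2.3746, 0.0757) = 2.2989
Iteration 2: beta = 0.3333, y = 2.2989 + 0.3333*(2.2989 - 2.2269) = 2.3229
  grad(y) = -0.7085, v = y - alpha*grad = 2.4187
  prox(v) = soft_thresh(2.4187, 0.0757) = 2.343
f(x_2) = 2*2.343^2 - 10*2.343 + 0.56*|2.343| = -11.1386


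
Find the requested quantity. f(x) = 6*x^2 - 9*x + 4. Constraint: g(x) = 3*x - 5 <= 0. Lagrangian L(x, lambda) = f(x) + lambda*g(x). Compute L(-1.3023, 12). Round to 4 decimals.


Step 1: Evaluate f(x).
f(-1.3023) = 6*(-1.3023)^2 - 9*(-1.3023) + 4 = 25.8966
Step 2: Evaluate g(x).
g(-1.3023) = 3*-1.3023 - 5 = -8.9069
Step 3: Compute Lagrangian.
L = 25.8966 + 12*-8.9069 = -80.9862


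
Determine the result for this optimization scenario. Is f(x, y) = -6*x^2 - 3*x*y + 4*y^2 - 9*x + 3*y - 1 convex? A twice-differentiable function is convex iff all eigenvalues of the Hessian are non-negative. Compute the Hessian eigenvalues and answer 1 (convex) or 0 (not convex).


The Hessian of f(x,y) = -6*x^2 - 3*x*y + 4*y^2 - 9*x + 3*y - 1 is:
H = [[-12, -3], [-3, 8]]
Trace = -12 + 8 = -4
Determinant = -12*8 - (-3)^2 = -105
Discriminant = (-4)^2 - 4*-105 = 436.0
Eigenvalues: lambda_1 = -12.4403, lambda_2 = 8.4403
The function is not convex.

0


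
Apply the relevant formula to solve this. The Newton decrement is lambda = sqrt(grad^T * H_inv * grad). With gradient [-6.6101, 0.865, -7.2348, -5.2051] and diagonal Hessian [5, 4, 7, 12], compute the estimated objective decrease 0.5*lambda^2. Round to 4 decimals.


Step 1: H is diagonal, so H^(-1) * g = [-1.322, 0.2163, -1.0335, -0.4338].
Step 2: g^T H^(-1) g = sum_i g_i^2 / H_ii
  = (-6.6101)^2/5 + (0.865)^2/4 + (-7.2348)^2/7 + (-5.2051)^2/12
  = 8.7387 + 0.1871 + 7.4775 + 2.2578 = 18.661
Step 3: Objective decrease = 0.5 * g^T H^(-1) g = 9.3305


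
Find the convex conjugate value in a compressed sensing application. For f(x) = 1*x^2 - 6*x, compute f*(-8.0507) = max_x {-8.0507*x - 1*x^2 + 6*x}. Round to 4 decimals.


f*(y) = sup_x {y*x - a*x^2 - b*x} = sup_x {(y-b)*x - a*x^2}
FOC: (y - b) - 2a*x = 0 => x* = (y - b)/(2a)
x* = (-8.0507 + 6)/(2*1) = -1.0254
f*(-8.0507) = (y-b)^2/(4a) = (-8.0507 + 6)^2/(4*1)
= 4.2054/4 = 1.0513


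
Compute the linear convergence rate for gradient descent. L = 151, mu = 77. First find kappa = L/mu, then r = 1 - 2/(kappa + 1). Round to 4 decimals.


Step 1: Compute the condition number.
kappa = L/mu = 151/77 = 1.961
Step 2: Compute the convergence rate.
r = 1 - 2/(kappa + 1) = 1 - 2*mu/(L + mu) = (L - mu)/(L + mu) = 74/228 = 0.3246


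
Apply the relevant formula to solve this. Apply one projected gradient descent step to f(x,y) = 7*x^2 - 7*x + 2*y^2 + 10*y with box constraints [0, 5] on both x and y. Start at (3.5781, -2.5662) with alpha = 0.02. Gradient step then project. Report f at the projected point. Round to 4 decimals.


Step 1: Compute gradient at (3.5781, -2.5662).
grad_x = 2*7*3.5781 - 7 = 43.0934
grad_y = 2*2*-2.5662 + 10 = -0.2648
Step 2: Gradient step.
x_raw = 3.5781 - 0.02*43.0934 = 2.7162
y_raw = -2.5662 - 0.02*-0.2648 = -2.5609
Step 3: Project onto [0, 5].
x_proj = clip(2.7162) = 2.7162
y_proj = clip(-2.5609) = 0.0
Step 4: Evaluate f.
f(2.7162, 0.0) = 32.6318


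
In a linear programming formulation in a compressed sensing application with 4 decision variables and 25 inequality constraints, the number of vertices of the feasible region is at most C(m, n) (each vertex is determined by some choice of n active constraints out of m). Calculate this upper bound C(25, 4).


Each vertex corresponds to some choice of n active constraints out of m, so the number of vertices is at most C(m, n) = m! / (n!(m-n)!).
m = 25, n = 4
Numerator: 25 * 24 * 23 * 22
Denominator: 4! = 24
C(25, 4) = 12650


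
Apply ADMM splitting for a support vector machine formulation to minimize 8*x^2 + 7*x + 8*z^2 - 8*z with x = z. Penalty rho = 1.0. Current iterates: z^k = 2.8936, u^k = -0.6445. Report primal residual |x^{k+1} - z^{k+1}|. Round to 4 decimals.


ADMM iteration with rho = 1.0, z^k = 2.8936, u^k = -0.6445
Step 1: x-update.
Minimize 8*x^2 + 7*x + (1.0/2)*(x - 2.8936 - 0.6445)^2
FOC: (2*8 + 1.0)*x = -7 + 1.0*(2.8936 + 0.6445)
x^{k+1} = -0.2036
Step 2: z-update.
Minimize 8*z^2 - 8*z + (1.0/2)*(-0.2036 - z - 0.6445)^2
FOC: (2*8 + 1.0)*z = 8 + 1.0*(-0.2036 - 0.6445)
z^{k+1} = 0.4207
Step 3: u-update.
u^{k+1} = -0.6445 - 0.2036 - 0.4207 = -1.2688
Step 4: Primal residual = |-0.2036 - 0.4207| = 0.6243


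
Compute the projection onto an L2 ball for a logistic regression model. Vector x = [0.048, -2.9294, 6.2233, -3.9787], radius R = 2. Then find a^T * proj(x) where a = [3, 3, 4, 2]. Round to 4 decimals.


Step 1: Compute ||x|| (intermediates to 6 decimals).
||x|| = sqrt(0.048^2 + (-2.9294)^2 + 6.2233^2 + (-3.9787)^2) = 7.94627
Step 2: Project.
Since ||x|| > R, scale = R/||x|| = 2/7.94627 = 0.25169, proj(x) = scale * x
proj(x) = [0.012081, -0.737301, 1.566342, -1.001399]
Step 3: Dot product.
a^T * proj(x) = 3*0.012081 + 3*(-0.737301) + 4*1.566342 + 2*(-1.001399) = 2.0869


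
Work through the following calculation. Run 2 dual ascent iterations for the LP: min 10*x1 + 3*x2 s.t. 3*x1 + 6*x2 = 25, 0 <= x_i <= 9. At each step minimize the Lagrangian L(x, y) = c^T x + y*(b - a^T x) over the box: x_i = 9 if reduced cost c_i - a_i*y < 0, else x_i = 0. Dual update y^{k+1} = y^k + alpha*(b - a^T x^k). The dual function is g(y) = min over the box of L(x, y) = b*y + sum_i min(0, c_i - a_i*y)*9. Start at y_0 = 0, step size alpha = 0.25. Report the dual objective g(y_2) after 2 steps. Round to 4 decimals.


Dual ascent for LP: min 10*x1 + 3*x2, 3*x1 + 6*x2 = 25, 0 <= x_i <= 9
Step 1: y^k = 0.0, reduced costs: (10.0, 3.0)
  x^k = (0.0, 0.0), subgradient = b - a^T x = 25.0
  y^{k+1} = 0.0 + 0.25*25.0 = 6.25
Step 2: y^k = 6.25, reduced costs: (-8.75, -34.5)
  x^k = (9.0, 9.0), subgradient = b - a^T x = -56.0
  y^{k+1} = 6.25 + 0.25*-56.0 = -7.75
Dual objective at y_2 = -7.75: reduced costs (33.25, 49.5), box minimizer x = (0.0, 0.0)
g(y_2) = b*y + (c1 - a1*y)*x1 + (c2 - a2*y)*x2 = 25*(-7.75) + 33.25*0.0 + 49.5*0.0 = -193.75 + 0.0 + 0.0 = -193.75


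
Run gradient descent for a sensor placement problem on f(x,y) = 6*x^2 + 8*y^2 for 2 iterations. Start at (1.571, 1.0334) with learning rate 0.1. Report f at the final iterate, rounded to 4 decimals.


Gradient descent on f(x,y) = 6*x^2 + 8*y^2.
Starting point: (1.571, 1.0334), alpha = 0.1
Step 1: grad_x = 2*6*1.571 = 18.852, grad_y = 2*8*1.0334 = 16.5344
  x_1 = 1.571 - 0.1*18.852 = -0.3142
  y_1 = 1.0334 - 0.1*16.5344 = -0.62
Step 2: grad_x = 2*6*-0.3142 = -3.7704, grad_y = 2*8*-0.62 = -9.9206
  x_2 = -0.3142 - 0.1*-3.7704 = 0.0628
  y_2 = -0.62 - 0.1*-9.9206 = 0.372
f(0.0628, 0.372) = 6*0.0628^2 + 8*0.372^2 = 1.1309


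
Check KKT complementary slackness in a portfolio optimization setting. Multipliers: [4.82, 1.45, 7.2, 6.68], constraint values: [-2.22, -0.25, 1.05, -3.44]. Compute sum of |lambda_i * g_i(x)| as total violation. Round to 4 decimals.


KKT complementary slackness check:
lambda_1 * g_1 = 4.82 * -2.22 = -10.7004
lambda_2 * g_2 = 1.45 * -0.25 = -0.3625
lambda_3 * g_3 = 7.2 * 1.05 = 7.56
lambda_4 * g_4 = 6.68 * -3.44 = -22.9792
Total violation = 10.7004 + 0.3625 + 7.56 + 22.9792 = 41.6021


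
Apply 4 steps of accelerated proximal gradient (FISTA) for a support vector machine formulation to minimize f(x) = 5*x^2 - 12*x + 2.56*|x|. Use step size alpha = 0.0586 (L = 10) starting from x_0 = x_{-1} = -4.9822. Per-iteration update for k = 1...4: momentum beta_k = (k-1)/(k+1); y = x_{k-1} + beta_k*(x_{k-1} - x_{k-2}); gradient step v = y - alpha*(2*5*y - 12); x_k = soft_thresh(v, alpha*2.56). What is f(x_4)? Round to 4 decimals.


FISTA on f(x) = 5*x^2 - 12*x + 2.56*|x|
L = 10, alpha = 0.0586
Iteration 1: beta = 0.0, y = -4.9822 + 0.0*(-4.9822 + 4.9822) = -4.9822
  grad(y) = -61.822, v = y - alpha*grad = -1.3594
  prox(v) = soft_thresh(-1.3594, 0.15) = -1.2094
Iteration 2: beta = 0.3333, y = -1.2094 + 0.3333*(-1.2094 + 4.9822) = 0.0482
  grad(y) = -11.5182, v = y - alpha*grad = 0.7231
  prox(v) = soft_thresh(0.7231, 0.15) = 0.5731
Iteration 3: beta = 0.5, y = 0.5731 + 0.5*(0.5731 + 1.2094) = 1.4644
  grad(y) = 2.644, v = y - alpha*grad = 1.3095
  prox(v) = soft_thresh(1.3095, 0.15) = 1.1594
Iteration 4: beta = 0.6, y = 1.1594 + 0.6*(1.1594 - 0.5731) = 1.5112
  grad(y) = 3.1124, v = y - alpha*grad = 1.3289
  prox(v) = soft_thresh(1.3289, 0.15) = 1.1788
f(x_4) = 5*1.1788^2 - 12*1.1788 + 2.56*|1.1788| = -4.1799


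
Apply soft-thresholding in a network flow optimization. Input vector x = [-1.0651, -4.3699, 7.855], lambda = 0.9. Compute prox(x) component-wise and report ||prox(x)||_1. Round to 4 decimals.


Soft-thresholding with lambda = 0.9:
prox(-1.0651) = sign(-1.0651)*max(|-1.0651| - 0.9, 0) = -0.1651
prox(-4.3699) = sign(-4.3699)*max(|-4.3699| - 0.9, 0) = -3.4699
prox(7.855) = sign(7.855)*max(|7.855| - 0.9, 0) = 6.955
prox(x) = [-0.1651, -3.4699, 6.955]
||prox(x)||_1 = 0.1651 + 3.4699 + 6.955 = 10.59


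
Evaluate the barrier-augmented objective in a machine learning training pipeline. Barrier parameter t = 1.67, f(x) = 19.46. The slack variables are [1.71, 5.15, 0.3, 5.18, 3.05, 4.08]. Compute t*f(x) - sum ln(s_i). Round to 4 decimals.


Step 1: Compute log-barrier.
ln values: [0.5365, 1.639, -1.204, 1.6448, 1.1151, 1.4061]
phi = -(0.5365 + 1.639 - 1.204 + 1.6448 + 1.1151 + 1.4061) = -5.1376
Step 2: Compute augmented objective.
t*f(x) = 1.67*19.46 = 32.4982
Total = 32.4982 - 5.1376 = 27.3606


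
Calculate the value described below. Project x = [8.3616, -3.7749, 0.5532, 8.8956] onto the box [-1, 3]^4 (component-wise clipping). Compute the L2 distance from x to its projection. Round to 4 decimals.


Project each component onto [-1, 3].
clip(8.3616) = 3.0, clip(-3.7749) = -1.0, clip(0.5532) = 0.5532, clip(8.8956) = 3.0
Projection = [3.0, -1.0, 0.5532, 3.0]
Squared diffs: [28.7468, 7.7001, 0.0, 34.7581]
Distance = sqrt(71.205) = 8.4383


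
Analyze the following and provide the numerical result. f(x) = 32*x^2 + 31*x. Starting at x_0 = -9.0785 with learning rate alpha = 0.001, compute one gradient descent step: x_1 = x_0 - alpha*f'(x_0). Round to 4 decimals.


We compute the gradient at x_0 and apply the update.
f'(x) = 64*x + 31
f'(-9.0785) = 64*-9.0785 + 31 = -550.024
x_1 = -9.0785 - 0.001*-550.024 = -8.5285


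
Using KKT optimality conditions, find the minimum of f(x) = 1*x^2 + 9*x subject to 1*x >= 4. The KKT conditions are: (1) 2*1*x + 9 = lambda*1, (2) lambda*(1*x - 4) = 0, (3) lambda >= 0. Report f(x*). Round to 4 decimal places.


Step 1: Try lambda = 0 (constraint inactive).
x_unc = -9/(2*1) = -4.5
Check: 1*-4.5 = -4.5 < 4 -- violated!
Step 2: Constraint must be active: 1*x = 4
x* = 4/1 = 4.0
lambda = (2*1*4.0 + 9)/1 = 17.0
Step 3: Compute optimal value.
f(x*) = 1*4.0^2 + 9*4.0 = 52.0


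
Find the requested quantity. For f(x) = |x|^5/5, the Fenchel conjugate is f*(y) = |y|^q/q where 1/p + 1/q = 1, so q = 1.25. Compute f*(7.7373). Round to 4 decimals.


The conjugate exponent q satisfies 1/p + 1/q = 1.
p = 5, so q = 5/(5 - 1) = 1.25
|y|^q = 7.7373^1.25 = 12.9044
f*(7.7373) = 12.9044 / 1.25 = 10.3235


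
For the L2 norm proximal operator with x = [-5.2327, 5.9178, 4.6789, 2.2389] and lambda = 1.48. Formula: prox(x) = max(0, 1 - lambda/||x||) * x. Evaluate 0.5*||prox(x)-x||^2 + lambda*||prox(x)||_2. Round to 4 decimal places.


Step 1: Compute ||x||.
||x|| = 9.4502
Step 2: Compute scaling factor.
scale = max(0, 1 - 1.48/9.4502) = 0.8434
Step 3: prox(x) = [-4.4132, 4.991, 3.9461, 1.8883]
||prox(x)|| = 7.9702
Step 4: Proximal objective.
0.5*||prox-x||^2 = 1.0952
lambda*||prox|| = 11.7959
Total = 12.8911


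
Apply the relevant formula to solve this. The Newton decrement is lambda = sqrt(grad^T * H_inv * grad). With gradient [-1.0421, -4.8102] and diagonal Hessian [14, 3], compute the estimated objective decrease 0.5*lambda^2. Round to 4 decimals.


Step 1: H is diagonal, so H^(-1) * g = [-0.0744, -1.6034].
Step 2: g^T H^(-1) g = sum_i g_i^2 / H_ii
  = (-1.0421)^2/14 + (-4.8102)^2/3
  = 0.0776 + 7.7127 = 7.7902
Step 3: Objective decrease = 0.5 * g^T H^(-1) g = 3.8951


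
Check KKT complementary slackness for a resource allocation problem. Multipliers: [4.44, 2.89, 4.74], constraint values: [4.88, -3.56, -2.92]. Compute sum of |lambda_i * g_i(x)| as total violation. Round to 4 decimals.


KKT complementary slackness check:
lambda_1 * g_1 = 4.44 * 4.88 = 21.6672
lambda_2 * g_2 = 2.89 * -3.56 = -10.2884
lambda_3 * g_3 = 4.74 * -2.92 = -13.8408
Total violation = 21.6672 + 10.2884 + 13.8408 = 45.7964


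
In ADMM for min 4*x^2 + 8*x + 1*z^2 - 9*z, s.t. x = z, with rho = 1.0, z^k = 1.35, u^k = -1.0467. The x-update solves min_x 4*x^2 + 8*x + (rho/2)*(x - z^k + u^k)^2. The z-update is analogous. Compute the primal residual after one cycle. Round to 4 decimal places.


ADMM iteration with rho = 1.0, z^k = 1.35, u^k = -1.0467
Step 1: x-update.
Minimize 4*x^2 + 8*x + (1.0/2)*(x - 1.35 - 1.0467)^2
FOC: (2*4 + 1.0)*x = -8 + 1.0*(1.35 + 1.0467)
x^{k+1} = -0.6226
Step 2: z-update.
Minimize 1*z^2 - 9*z + (1.0/2)*(-0.6226 - z - 1.0467)^2
FOC: (2*1 + 1.0)*z = 9 + 1.0*(-0.6226 - 1.0467)
z^{k+1} = 2.4436
Step 3: u-update.
u^{k+1} = -1.0467 - 0.6226 - 2.4436 = -4.1129
Step 4: Primal residual = |-0.6226 - 2.4436| = 3.0662


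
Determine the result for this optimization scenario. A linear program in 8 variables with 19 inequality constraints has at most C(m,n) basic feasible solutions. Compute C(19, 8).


Each vertex corresponds to some choice of n active constraints out of m, so the number of vertices is at most C(m, n) = m! / (n!(m-n)!).
m = 19, n = 8
Numerator: 19 * 18 * 17 * 16 * 15 * 14 * 13 * 12
Denominator: 8! = 40320
C(19, 8) = 75582


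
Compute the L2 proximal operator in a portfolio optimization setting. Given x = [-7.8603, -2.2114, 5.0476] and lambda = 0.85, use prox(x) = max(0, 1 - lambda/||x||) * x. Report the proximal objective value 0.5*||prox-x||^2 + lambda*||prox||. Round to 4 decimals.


Step 1: Compute ||x||.
||x|| = 9.5996
Step 2: Compute scaling factor.
scale = max(0, 1 - 0.85/9.5996) = 0.9115
Step 3: prox(x) = [-7.1643, -2.0156, 4.6007]
||prox(x)|| = 8.7496
Step 4: Proximal objective.
0.5*||prox-x||^2 = 0.3613
lambda*||prox|| = 7.4372
Total = 7.7984


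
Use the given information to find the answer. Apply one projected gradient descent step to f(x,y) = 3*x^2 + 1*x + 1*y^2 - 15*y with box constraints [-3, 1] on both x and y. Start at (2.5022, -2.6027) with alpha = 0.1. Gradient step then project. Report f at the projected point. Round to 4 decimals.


Step 1: Compute gradient at (2.5022, -2.6027).
grad_x = 2*3*2.5022 + 1 = 16.0132
grad_y = 2*1*-2.6027 - 15 = -20.2054
Step 2: Gradient step.
x_raw = 2.5022 - 0.1*16.0132 = 0.9009
y_raw = -2.6027 - 0.1*-20.2054 = -0.5822
Step 3: Project onto [-3, 1].
x_proj = clip(0.9009) = 0.9009
y_proj = clip(-0.5822) = -0.5822
Step 4: Evaluate f.
f(0.9009, -0.5822) = 12.4069


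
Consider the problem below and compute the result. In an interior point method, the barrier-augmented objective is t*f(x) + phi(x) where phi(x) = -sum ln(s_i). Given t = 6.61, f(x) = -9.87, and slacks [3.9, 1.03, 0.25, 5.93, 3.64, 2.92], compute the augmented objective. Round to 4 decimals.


Step 1: Compute log-barrier.
ln values: [1.361, 0.0296, -1.3863, 1.78, 1.292, 1.0716]
phi = -(1.361 + 0.0296 - 1.3863 + 1.78 + 1.292 + 1.0716) = -4.1478
Step 2: Compute augmented objective.
t*f(x) = 6.61*-9.87 = -65.2407
Total = -65.2407 - 4.1478 = -69.3885


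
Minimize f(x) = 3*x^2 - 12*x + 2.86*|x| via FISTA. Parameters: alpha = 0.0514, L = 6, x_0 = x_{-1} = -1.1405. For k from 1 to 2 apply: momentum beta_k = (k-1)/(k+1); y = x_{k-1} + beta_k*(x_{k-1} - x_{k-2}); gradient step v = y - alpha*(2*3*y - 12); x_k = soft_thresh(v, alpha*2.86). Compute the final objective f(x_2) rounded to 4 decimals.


FISTA on f(x) = 3*x^2 - 12*x + 2.86*|x|
L = 6, alpha = 0.0514
Iteration 1: beta = 0.0, y = -1.1405 + 0.0*(-1.1405 + 1.1405) = -1.1405
  grad(y) = -18.843, v = y - alpha*grad = -0.172
  prox(v) = soft_thresh(-0.172, 0.147) = -0.025
Iteration 2: beta = 0.3333, y = -0.025 + 0.3333*(-0.025 + 1.1405) = 0.3469
  grad(y) = -9.9187, v = y - alpha*grad = 0.8567
  prox(v) = soft_thresh(0.8567, 0.147) = 0.7097
f(x_2) = 3*0.7097^2 - 12*0.7097 + 2.86*|0.7097| = -4.9756


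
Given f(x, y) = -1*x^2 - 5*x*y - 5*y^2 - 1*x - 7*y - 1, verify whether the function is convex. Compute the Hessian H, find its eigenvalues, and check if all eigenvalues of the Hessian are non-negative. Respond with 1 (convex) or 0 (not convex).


The Hessian of f(x,y) = -1*x^2 - 5*x*y - 5*y^2 - 1*x - 7*y - 1 is:
H = [[-2, -5], [-5, -10]]
Trace = -2 - 10 = -12
Determinant = -2*-10 - (-5)^2 = -5
Discriminant = (-12)^2 - 4*-5 = 164.0
Eigenvalues: lambda_1 = -12.4031, lambda_2 = 0.4031
The function is not convex.

0


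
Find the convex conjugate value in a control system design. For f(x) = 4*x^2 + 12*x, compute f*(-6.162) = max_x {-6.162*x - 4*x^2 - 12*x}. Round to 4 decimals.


f*(y) = sup_x {y*x - a*x^2 - b*x} = sup_x {(y-b)*x - a*x^2}
FOC: (y - b) - 2a*x = 0 => x* = (y - b)/(2a)
x* = (-6.162 - 12)/(2*4) = -2.2703
f*(-6.162) = (y-b)^2/(4a) = (-6.162 - 12)^2/(4*4)
= 329.8582/16 = 20.6161


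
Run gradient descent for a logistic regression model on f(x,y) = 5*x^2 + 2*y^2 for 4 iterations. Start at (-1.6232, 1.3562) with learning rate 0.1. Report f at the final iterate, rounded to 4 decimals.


Gradient descent on f(x,y) = 5*x^2 + 2*y^2.
Starting point: (-1.6232, 1.3562), alpha = 0.1
Step 1: grad_x = 2*5*-1.6232 = -16.232, grad_y = 2*2*1.3562 = 5.4248
  x_1 = -1.6232 - 0.1*-16.232 = 0.0
  y_1 = 1.3562 - 0.1*5.4248 = 0.8137
Step 2: grad_x = 2*5*0.0 = 0.0, grad_y = 2*2*0.8137 = 3.2549
  x_2 = 0.0 - 0.1*0.0 = 0.0
  y_2 = 0.8137 - 0.1*3.2549 = 0.4882
Step 3: grad_x = 2*5*0.0 = 0.0, grad_y = 2*2*0.4882 = 1.9529
  x_3 = 0.0 - 0.1*0.0 = 0.0
  y_3 = 0.4882 - 0.1*1.9529 = 0.2929
Step 4: grad_x = 2*5*0.0 = 0.0, grad_y = 2*2*0.2929 = 1.1718
  x_4 = 0.0 - 0.1*0.0 = 0.0
  y_4 = 0.2929 - 0.1*1.1718 = 0.1758
f(0.0, 0.1758) = 5*0.0^2 + 2*0.1758^2 = 0.0618


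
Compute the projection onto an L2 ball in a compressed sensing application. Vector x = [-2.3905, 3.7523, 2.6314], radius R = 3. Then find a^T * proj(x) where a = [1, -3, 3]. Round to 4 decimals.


Step 1: Compute ||x|| (intermediates to 6 decimals).
||x|| = sqrt((-2.3905)^2 + 3.7523^2 + 2.6314^2) = 5.168995
Step 2: Project.
Since ||x|| > R, scale = R/||x|| = 3/5.168995 = 0.580384, proj(x) = scale * x
proj(x) = [-1.387408, 2.177775, 1.527222]
Step 3: Dot product.
a^T * proj(x) = 1*(-1.387408) - 3*2.177775 + 3*1.527222 = -3.3391


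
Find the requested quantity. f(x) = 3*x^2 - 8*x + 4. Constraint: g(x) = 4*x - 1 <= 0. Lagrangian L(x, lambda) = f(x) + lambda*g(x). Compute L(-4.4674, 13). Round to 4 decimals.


Step 1: Evaluate f(x).
f(-4.4674) = 3*(-4.4674)^2 - 8*(-4.4674) + 4 = 99.6122
Step 2: Evaluate g(x).
g(-4.4674) = 4*-4.4674 - 1 = -18.8696
Step 3: Compute Lagrangian.
L = 99.6122 + 13*-18.8696 = -145.6926


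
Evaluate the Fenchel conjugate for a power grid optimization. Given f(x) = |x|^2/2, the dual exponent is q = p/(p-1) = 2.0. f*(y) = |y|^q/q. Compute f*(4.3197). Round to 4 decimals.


The conjugate exponent q satisfies 1/p + 1/q = 1.
p = 2, so q = 2/(2 - 1) = 2.0
|y|^q = 4.3197^2.0 = 18.6598
f*(4.3197) = 18.6598 / 2.0 = 9.3299


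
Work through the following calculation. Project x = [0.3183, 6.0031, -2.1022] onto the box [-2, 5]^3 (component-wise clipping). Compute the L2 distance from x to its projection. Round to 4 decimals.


Project each component onto [-2, 5].
clip(0.3183) = 0.3183, clip(6.0031) = 5.0, clip(-2.1022) = -2.0
Projection = [0.3183, 5.0, -2.0]
Squared diffs: [0.0, 1.0062, 0.0104]
Distance = sqrt(1.0166) = 1.0083


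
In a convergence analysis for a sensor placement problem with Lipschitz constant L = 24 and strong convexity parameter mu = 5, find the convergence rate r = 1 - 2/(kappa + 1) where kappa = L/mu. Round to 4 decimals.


Step 1: Compute the condition number.
kappa = L/mu = 24/5 = 4.8
Step 2: Compute the convergence rate.
r = 1 - 2/(kappa + 1) = 1 - 2*mu/(L + mu) = (L - mu)/(L + mu) = 19/29 = 0.6552


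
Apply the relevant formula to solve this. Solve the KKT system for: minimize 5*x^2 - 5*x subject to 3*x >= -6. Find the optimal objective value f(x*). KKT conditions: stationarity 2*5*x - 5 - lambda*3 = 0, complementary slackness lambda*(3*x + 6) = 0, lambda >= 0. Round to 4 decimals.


Step 1: Try lambda = 0 (constraint inactive).
Stationarity: 2*5*x - 5 = 0
x* = 5/(2*5) = 0.5
Check constraint: 3*0.5 = 1.5 >= -6 -- satisfied.
Step 2: Compute optimal value.
f(x*) = 5*0.5^2 - 5*0.5 = -1.25


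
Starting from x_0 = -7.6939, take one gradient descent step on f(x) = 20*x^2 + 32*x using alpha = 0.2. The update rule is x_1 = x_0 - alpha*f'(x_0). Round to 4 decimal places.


We compute the gradient at x_0 and apply the update.
f'(x) = 40*x + 32
f'(-7.6939) = 40*-7.6939 + 32 = -275.756
x_1 = -7.6939 - 0.2*-275.756 = 47.4573


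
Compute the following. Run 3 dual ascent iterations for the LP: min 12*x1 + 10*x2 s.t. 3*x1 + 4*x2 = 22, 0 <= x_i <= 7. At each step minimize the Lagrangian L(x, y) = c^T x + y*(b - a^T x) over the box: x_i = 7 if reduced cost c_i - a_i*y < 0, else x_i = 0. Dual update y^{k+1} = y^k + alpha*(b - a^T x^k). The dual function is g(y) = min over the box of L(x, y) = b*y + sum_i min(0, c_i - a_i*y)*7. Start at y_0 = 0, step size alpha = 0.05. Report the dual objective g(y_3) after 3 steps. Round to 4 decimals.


Dual ascent for LP: min 12*x1 + 10*x2, 3*x1 + 4*x2 = 22, 0 <= x_i <= 7
Step 1: y^k = 0.0, reduced costs: (12.0, 10.0)
  x^k = (0.0, 0.0), subgradient = b - a^T x = 22.0
  y^{k+1} = 0.0 + 0.05*22.0 = 1.1
Step 2: y^k = 1.1, reduced costs: (8.7, 5.6)
  x^k = (0.0, 0.0), subgradient = b - a^T x = 22.0
  y^{k+1} = 1.1 + 0.05*22.0 = 2.2
Step 3: y^k = 2.2, reduced costs: (5.4, 1.2)
  x^k = (0.0, 0.0), subgradient = b - a^T x = 22.0
  y^{k+1} = 2.2 + 0.05*22.0 = 3.3
Dual objective at y_3 = 3.3: reduced costs (2.1, -3.2), box minimizer x = (0.0, 7.0)
g(y_3) = b*y + (c1 - a1*y)*x1 + (c2 - a2*y)*x2 = 22*3.3 + 2.1*0.0 + (-3.2)*7.0 = 72.6 + 0.0 - 22.4 = 50.2


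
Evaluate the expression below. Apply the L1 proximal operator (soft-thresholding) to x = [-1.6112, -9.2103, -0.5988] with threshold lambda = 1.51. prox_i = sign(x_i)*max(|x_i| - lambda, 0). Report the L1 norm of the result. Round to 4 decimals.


Soft-thresholding with lambda = 1.51:
prox(-1.6112) = sign(-1.6112)*max(|-1.6112| - 1.51, 0) = -0.1012
prox(-9.2103) = sign(-9.2103)*max(|-9.2103| - 1.51, 0) = -7.7003
prox(-0.5988) = sign(-0.5988)*max(|-0.5988| - 1.51, 0) = 0.0
prox(x) = [-0.1012, -7.7003, 0.0]
||prox(x)||_1 = 0.1012 + 7.7003 + 0.0 = 7.8015


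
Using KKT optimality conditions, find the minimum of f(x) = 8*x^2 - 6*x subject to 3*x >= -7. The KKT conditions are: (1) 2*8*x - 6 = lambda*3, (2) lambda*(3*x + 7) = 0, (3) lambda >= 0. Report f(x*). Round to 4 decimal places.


Step 1: Try lambda = 0 (constraint inactive).
Stationarity: 2*8*x - 6 = 0
x* = 6/(2*8) = 0.375
Check constraint: 3*0.375 = 1.125 >= -7 -- satisfied.
Step 2: Compute optimal value.
f(x*) = 8*0.375^2 - 6*0.375 = -1.125


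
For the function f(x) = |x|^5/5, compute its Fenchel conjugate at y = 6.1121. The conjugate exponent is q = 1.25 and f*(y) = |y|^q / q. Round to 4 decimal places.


The conjugate exponent q satisfies 1/p + 1/q = 1.
p = 5, so q = 5/(5 - 1) = 1.25
|y|^q = 6.1121^1.25 = 9.6103
f*(6.1121) = 9.6103 / 1.25 = 7.6883


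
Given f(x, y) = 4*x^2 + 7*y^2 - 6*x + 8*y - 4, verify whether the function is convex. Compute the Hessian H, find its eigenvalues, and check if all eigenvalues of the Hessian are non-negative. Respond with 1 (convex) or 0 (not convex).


The Hessian of f(x,y) = 4*x^2 + 7*y^2 - 6*x + 8*y - 4 is:
H = [[8, 0], [0, 14]]
Trace = 8 + 14 = 22
Determinant = 8*14 - (0)^2 = 112
Discriminant = (22)^2 - 4*112 = 36.0
Eigenvalues: lambda_1 = 8.0, lambda_2 = 14.0
The function is convex.

1


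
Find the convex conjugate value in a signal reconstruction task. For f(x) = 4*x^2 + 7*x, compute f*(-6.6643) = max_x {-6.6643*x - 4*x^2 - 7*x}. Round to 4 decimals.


f*(y) = sup_x {y*x - a*x^2 - b*x} = sup_x {(y-b)*x - a*x^2}
FOC: (y - b) - 2a*x = 0 => x* = (y - b)/(2a)
x* = (-6.6643 - 7)/(2*4) = -1.708
f*(-6.6643) = (y-b)^2/(4a) = (-6.6643 - 7)^2/(4*4)
= 186.7131/16 = 11.6696


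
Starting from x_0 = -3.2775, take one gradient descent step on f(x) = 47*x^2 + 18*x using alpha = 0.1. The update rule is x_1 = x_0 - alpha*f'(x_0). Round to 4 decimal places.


We compute the gradient at x_0 and apply the update.
f'(x) = 94*x + 18
f'(-3.2775) = 94*-3.2775 + 18 = -290.085
x_1 = -3.2775 - 0.1*-290.085 = 25.731


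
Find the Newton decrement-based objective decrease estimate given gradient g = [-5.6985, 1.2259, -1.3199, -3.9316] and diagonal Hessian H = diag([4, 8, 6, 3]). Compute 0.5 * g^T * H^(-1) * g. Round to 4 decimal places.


Step 1: H is diagonal, so H^(-1) * g = [-1.4246, 0.1532, -0.22, -1.3105].
Step 2: g^T H^(-1) g = sum_i g_i^2 / H_ii
  = (-5.6985)^2/4 + (1.2259)^2/8 + (-1.3199)^2/6 + (-3.9316)^2/3
  = 8.1182 + 0.1879 + 0.2904 + 5.1525 = 13.7489
Step 3: Objective decrease = 0.5 * g^T H^(-1) g = 6.8745


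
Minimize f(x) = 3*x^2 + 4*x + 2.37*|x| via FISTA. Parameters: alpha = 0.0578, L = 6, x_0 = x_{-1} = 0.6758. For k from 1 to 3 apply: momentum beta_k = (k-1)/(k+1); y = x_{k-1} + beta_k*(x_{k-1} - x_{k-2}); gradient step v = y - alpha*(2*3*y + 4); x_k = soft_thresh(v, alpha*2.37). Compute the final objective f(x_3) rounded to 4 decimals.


FISTA on f(x) = 3*x^2 + 4*x + 2.37*|x|
L = 6, alpha = 0.0578
Iteration 1: beta = 0.0, y = 0.6758 + 0.0*(0.6758 - 0.6758) = 0.6758
  grad(y) = 8.0548, v = y - alpha*grad = 0.2102
  prox(v) = soft_thresh(0.2102, 0.137) = 0.0732
Iteration 2: beta = 0.3333, y = 0.0732 + 0.3333*(0.0732 - 0.6758) = -0.1276
  grad(y) = 3.2344, v = y - alpha*grad = -0.3146
  prox(v) = soft_thresh(-0.3146, 0.137) = -0.1776
Iteration 3: beta = 0.5, y = -0.1776 + 0.5*(-0.1776 - 0.0732) = -0.303
  grad(y) = 2.1822, v = y - alpha*grad = -0.4291
  prox(v) = soft_thresh(-0.4291, 0.137) = -0.2921
f(x_3) = 3*(-0.2921)^2 + 4*(-0.2921) + 2.37*|-0.2921| = -0.2202


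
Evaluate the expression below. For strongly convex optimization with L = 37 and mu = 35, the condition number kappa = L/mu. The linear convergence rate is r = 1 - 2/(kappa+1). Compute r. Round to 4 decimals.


Step 1: Compute the condition number.
kappa = L/mu = 37/35 = 1.0571
Step 2: Compute the convergence rate.
r = 1 - 2/(kappa + 1) = 1 - 2*mu/(L + mu) = (L - mu)/(L + mu) = 2/72 = 0.0278


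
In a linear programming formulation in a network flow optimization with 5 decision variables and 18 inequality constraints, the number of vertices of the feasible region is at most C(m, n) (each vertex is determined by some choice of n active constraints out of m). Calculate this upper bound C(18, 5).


Each vertex corresponds to some choice of n active constraints out of m, so the number of vertices is at most C(m, n) = m! / (n!(m-n)!).
m = 18, n = 5
Numerator: 18 * 17 * 16 * 15 * 14
Denominator: 5! = 120
C(18, 5) = 8568


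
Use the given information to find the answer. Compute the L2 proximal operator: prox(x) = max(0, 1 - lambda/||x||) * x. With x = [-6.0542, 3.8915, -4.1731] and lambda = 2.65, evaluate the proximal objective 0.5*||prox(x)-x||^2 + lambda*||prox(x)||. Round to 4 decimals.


Step 1: Compute ||x||.
||x|| = 8.3194
Step 2: Compute scaling factor.
scale = max(0, 1 - 2.65/8.3194) = 0.6815
Step 3: prox(x) = [-4.1257, 2.6519, -2.8438]
||prox(x)|| = 5.6694
Step 4: Proximal objective.
0.5*||prox-x||^2 = 3.5113
lambda*||prox|| = 15.0239
Total = 18.5351
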